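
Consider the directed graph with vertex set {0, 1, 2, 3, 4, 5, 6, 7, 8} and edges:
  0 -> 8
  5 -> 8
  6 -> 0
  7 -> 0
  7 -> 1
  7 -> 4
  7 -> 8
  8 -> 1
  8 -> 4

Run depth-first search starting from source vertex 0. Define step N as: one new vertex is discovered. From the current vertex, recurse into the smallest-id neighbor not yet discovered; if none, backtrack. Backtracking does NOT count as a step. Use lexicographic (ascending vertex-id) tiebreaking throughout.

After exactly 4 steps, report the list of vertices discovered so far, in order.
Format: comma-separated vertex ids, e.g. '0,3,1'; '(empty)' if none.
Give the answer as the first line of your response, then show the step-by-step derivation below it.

0,8,1,4

step 1: discover 0; path=0; order=0
step 2: discover 8; path=0>8; order=0,8
step 3: discover 1; path=0>8>1; order=0,8,1
step 4: discover 4; path=0>8>4; order=0,8,1,4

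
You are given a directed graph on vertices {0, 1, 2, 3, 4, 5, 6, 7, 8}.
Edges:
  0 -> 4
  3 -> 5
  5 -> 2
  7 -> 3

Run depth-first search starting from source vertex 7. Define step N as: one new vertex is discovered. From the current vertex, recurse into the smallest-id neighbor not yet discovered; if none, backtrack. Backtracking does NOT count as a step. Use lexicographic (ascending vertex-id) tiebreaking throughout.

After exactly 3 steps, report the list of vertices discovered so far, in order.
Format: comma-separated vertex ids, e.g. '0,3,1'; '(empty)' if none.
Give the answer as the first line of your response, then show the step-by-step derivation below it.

7,3,5

step 1: discover 7; path=7; order=7
step 2: discover 3; path=7>3; order=7,3
step 3: discover 5; path=7>3>5; order=7,3,5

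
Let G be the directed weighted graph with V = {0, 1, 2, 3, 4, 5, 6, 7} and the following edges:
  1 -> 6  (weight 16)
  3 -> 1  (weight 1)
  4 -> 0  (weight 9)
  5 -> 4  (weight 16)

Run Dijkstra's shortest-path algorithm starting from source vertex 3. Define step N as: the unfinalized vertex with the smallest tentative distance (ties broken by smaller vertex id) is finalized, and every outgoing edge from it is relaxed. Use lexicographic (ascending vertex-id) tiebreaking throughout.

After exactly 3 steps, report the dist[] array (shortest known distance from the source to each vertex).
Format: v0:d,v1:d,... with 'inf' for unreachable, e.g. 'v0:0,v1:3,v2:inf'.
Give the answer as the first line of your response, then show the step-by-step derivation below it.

v0:inf,v1:1,v2:inf,v3:0,v4:inf,v5:inf,v6:17,v7:inf

step 1: dist = v0:inf,v1:1,v2:inf,v3:0,v4:inf,v5:inf,v6:inf,v7:inf
step 2: dist = v0:inf,v1:1,v2:inf,v3:0,v4:inf,v5:inf,v6:17,v7:inf
step 3: dist = v0:inf,v1:1,v2:inf,v3:0,v4:inf,v5:inf,v6:17,v7:inf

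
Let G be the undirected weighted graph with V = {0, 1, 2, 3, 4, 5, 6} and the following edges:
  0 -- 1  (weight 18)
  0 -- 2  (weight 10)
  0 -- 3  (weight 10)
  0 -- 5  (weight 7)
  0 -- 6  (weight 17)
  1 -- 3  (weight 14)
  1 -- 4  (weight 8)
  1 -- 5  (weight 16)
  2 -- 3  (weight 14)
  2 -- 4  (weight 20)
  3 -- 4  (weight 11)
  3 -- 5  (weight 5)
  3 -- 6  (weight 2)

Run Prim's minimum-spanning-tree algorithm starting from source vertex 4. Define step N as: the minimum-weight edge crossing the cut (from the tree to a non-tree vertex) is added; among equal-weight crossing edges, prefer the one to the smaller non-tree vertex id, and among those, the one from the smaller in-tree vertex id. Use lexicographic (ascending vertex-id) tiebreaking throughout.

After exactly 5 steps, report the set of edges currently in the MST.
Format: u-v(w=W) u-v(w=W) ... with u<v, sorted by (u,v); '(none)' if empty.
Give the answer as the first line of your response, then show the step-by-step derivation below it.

0-5(w=7) 1-4(w=8) 3-4(w=11) 3-5(w=5) 3-6(w=2)

step 1: add edge 1-4 (w=8); MST = {1-4(w=8)}
step 2: add edge 3-4 (w=11); MST = {1-4(w=8) 3-4(w=11)}
step 3: add edge 3-6 (w=2); MST = {1-4(w=8) 3-4(w=11) 3-6(w=2)}
step 4: add edge 3-5 (w=5); MST = {1-4(w=8) 3-4(w=11) 3-5(w=5) 3-6(w=2)}
step 5: add edge 0-5 (w=7); MST = {0-5(w=7) 1-4(w=8) 3-4(w=11) 3-5(w=5) 3-6(w=2)}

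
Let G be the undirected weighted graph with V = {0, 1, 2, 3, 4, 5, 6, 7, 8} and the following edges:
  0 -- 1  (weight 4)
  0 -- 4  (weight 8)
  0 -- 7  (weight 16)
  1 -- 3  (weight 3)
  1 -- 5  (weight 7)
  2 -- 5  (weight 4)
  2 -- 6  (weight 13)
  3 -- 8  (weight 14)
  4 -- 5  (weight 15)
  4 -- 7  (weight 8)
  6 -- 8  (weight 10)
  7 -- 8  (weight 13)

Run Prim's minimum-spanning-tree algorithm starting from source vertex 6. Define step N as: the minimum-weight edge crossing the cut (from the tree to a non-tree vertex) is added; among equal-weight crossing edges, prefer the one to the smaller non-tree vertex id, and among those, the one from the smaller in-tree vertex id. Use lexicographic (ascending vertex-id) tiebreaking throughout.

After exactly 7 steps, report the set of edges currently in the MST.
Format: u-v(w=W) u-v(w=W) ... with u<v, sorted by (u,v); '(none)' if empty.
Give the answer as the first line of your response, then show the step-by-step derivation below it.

0-1(w=4) 0-4(w=8) 1-3(w=3) 1-5(w=7) 2-5(w=4) 2-6(w=13) 6-8(w=10)

step 1: add edge 6-8 (w=10); MST = {6-8(w=10)}
step 2: add edge 2-6 (w=13); MST = {2-6(w=13) 6-8(w=10)}
step 3: add edge 2-5 (w=4); MST = {2-5(w=4) 2-6(w=13) 6-8(w=10)}
step 4: add edge 1-5 (w=7); MST = {1-5(w=7) 2-5(w=4) 2-6(w=13) 6-8(w=10)}
step 5: add edge 1-3 (w=3); MST = {1-3(w=3) 1-5(w=7) 2-5(w=4) 2-6(w=13) 6-8(w=10)}
step 6: add edge 0-1 (w=4); MST = {0-1(w=4) 1-3(w=3) 1-5(w=7) 2-5(w=4) 2-6(w=13) 6-8(w=10)}
step 7: add edge 0-4 (w=8); MST = {0-1(w=4) 0-4(w=8) 1-3(w=3) 1-5(w=7) 2-5(w=4) 2-6(w=13) 6-8(w=10)}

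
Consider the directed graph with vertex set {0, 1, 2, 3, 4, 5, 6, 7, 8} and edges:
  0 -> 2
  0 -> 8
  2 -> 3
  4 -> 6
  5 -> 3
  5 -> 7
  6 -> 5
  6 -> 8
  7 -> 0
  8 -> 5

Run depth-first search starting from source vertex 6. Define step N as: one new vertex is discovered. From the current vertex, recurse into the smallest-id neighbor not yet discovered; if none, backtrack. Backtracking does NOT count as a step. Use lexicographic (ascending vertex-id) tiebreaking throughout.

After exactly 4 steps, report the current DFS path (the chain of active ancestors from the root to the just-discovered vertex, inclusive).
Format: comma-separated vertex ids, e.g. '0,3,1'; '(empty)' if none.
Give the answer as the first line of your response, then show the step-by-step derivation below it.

6,5,7

step 1: discover 6; path=6; order=6
step 2: discover 5; path=6>5; order=6,5
step 3: discover 3; path=6>5>3; order=6,5,3
step 4: discover 7; path=6>5>7; order=6,5,3,7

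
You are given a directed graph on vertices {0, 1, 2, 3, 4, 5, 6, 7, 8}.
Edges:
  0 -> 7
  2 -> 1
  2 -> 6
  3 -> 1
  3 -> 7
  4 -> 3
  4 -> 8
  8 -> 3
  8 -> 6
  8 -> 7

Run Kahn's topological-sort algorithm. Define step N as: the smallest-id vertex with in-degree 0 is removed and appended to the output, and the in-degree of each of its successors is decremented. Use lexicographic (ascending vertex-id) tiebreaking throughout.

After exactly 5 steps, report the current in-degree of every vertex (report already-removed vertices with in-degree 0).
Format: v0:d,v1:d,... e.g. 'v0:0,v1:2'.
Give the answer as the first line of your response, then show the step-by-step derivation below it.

v0:0,v1:1,v2:0,v3:0,v4:0,v5:0,v6:0,v7:1,v8:0

step 1: output 0; order=[0]; indeg=(0,2,0,2,0,0,2,2,1)
step 2: output 2; order=[0,2]; indeg=(0,1,0,2,0,0,1,2,1)
step 3: output 4; order=[0,2,4]; indeg=(0,1,0,1,0,0,1,2,0)
step 4: output 5; order=[0,2,4,5]; indeg=(0,1,0,1,0,0,1,2,0)
step 5: output 8; order=[0,2,4,5,8]; indeg=(0,1,0,0,0,0,0,1,0)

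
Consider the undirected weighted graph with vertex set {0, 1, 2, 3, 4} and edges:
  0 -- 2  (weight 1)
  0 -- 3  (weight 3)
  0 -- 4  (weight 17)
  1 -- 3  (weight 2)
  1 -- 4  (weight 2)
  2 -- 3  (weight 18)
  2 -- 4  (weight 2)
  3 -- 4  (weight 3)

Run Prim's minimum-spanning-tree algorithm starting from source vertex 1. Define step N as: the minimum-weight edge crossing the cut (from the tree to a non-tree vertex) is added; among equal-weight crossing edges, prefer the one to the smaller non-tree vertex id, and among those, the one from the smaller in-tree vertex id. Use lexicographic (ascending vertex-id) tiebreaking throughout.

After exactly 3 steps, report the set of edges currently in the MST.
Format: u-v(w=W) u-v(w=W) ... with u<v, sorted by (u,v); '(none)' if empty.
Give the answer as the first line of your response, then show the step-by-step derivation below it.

1-3(w=2) 1-4(w=2) 2-4(w=2)

step 1: add edge 1-3 (w=2); MST = {1-3(w=2)}
step 2: add edge 1-4 (w=2); MST = {1-3(w=2) 1-4(w=2)}
step 3: add edge 2-4 (w=2); MST = {1-3(w=2) 1-4(w=2) 2-4(w=2)}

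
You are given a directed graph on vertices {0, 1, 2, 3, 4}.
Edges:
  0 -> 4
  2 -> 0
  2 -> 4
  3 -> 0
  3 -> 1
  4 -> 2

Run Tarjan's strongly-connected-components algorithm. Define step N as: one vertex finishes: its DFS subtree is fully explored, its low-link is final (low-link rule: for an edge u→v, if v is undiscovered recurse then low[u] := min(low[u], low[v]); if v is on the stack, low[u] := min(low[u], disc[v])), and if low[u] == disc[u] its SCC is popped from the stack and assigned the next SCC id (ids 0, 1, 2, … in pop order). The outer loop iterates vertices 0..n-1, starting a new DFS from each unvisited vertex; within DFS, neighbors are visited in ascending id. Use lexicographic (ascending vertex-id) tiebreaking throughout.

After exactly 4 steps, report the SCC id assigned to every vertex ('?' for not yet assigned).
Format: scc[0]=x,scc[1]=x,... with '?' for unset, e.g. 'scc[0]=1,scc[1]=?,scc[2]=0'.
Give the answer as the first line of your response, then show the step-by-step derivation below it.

scc[0]=0,scc[1]=1,scc[2]=0,scc[3]=?,scc[4]=0

step 1: low=(low[0]=0,low[1]=?,low[2]=0,low[3]=?,low[4]=1); scc=(scc[0]=?,scc[1]=?,scc[2]=?,scc[3]=?,scc[4]=?)
step 2: low=(low[0]=0,low[1]=?,low[2]=0,low[3]=?,low[4]=0); scc=(scc[0]=?,scc[1]=?,scc[2]=?,scc[3]=?,scc[4]=?)
step 3: low=(low[0]=0,low[1]=?,low[2]=0,low[3]=?,low[4]=0); scc=(scc[0]=0,scc[1]=?,scc[2]=0,scc[3]=?,scc[4]=0)
step 4: low=(low[0]=0,low[1]=3,low[2]=0,low[3]=?,low[4]=0); scc=(scc[0]=0,scc[1]=1,scc[2]=0,scc[3]=?,scc[4]=0)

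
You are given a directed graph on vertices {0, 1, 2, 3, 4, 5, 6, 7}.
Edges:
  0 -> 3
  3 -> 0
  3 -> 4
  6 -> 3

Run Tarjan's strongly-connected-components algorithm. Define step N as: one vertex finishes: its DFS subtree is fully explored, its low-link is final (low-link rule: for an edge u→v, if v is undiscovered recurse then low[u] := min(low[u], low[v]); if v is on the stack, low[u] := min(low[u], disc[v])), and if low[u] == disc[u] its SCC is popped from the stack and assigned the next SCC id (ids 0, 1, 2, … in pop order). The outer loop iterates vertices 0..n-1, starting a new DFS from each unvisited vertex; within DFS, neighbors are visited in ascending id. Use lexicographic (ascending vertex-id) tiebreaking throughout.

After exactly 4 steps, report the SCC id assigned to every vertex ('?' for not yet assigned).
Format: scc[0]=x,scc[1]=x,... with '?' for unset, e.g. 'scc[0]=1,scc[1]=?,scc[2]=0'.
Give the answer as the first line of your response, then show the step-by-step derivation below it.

scc[0]=1,scc[1]=2,scc[2]=?,scc[3]=1,scc[4]=0,scc[5]=?,scc[6]=?,scc[7]=?

step 1: low=(low[0]=0,low[1]=?,low[2]=?,low[3]=0,low[4]=2,low[5]=?,low[6]=?,low[7]=?); scc=(scc[0]=?,scc[1]=?,scc[2]=?,scc[3]=?,scc[4]=0,scc[5]=?,scc[6]=?,scc[7]=?)
step 2: low=(low[0]=0,low[1]=?,low[2]=?,low[3]=0,low[4]=2,low[5]=?,low[6]=?,low[7]=?); scc=(scc[0]=?,scc[1]=?,scc[2]=?,scc[3]=?,scc[4]=0,scc[5]=?,scc[6]=?,scc[7]=?)
step 3: low=(low[0]=0,low[1]=?,low[2]=?,low[3]=0,low[4]=2,low[5]=?,low[6]=?,low[7]=?); scc=(scc[0]=1,scc[1]=?,scc[2]=?,scc[3]=1,scc[4]=0,scc[5]=?,scc[6]=?,scc[7]=?)
step 4: low=(low[0]=0,low[1]=3,low[2]=?,low[3]=0,low[4]=2,low[5]=?,low[6]=?,low[7]=?); scc=(scc[0]=1,scc[1]=2,scc[2]=?,scc[3]=1,scc[4]=0,scc[5]=?,scc[6]=?,scc[7]=?)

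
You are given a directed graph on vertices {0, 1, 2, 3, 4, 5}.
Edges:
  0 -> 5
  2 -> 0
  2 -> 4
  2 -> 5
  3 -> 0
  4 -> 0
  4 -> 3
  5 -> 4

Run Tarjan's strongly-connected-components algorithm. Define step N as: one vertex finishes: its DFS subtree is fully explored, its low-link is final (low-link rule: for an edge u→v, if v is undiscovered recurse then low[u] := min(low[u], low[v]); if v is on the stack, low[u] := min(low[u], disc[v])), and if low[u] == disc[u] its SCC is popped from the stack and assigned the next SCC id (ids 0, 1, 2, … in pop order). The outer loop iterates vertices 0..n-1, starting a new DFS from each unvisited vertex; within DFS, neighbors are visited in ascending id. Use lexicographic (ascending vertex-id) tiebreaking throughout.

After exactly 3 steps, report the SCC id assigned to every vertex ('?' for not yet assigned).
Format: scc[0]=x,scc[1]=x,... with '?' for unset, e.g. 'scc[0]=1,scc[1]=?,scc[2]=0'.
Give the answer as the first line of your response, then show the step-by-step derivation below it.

scc[0]=?,scc[1]=?,scc[2]=?,scc[3]=?,scc[4]=?,scc[5]=?

step 1: low=(low[0]=0,low[1]=?,low[2]=?,low[3]=0,low[4]=0,low[5]=1); scc=(scc[0]=?,scc[1]=?,scc[2]=?,scc[3]=?,scc[4]=?,scc[5]=?)
step 2: low=(low[0]=0,low[1]=?,low[2]=?,low[3]=0,low[4]=0,low[5]=1); scc=(scc[0]=?,scc[1]=?,scc[2]=?,scc[3]=?,scc[4]=?,scc[5]=?)
step 3: low=(low[0]=0,low[1]=?,low[2]=?,low[3]=0,low[4]=0,low[5]=0); scc=(scc[0]=?,scc[1]=?,scc[2]=?,scc[3]=?,scc[4]=?,scc[5]=?)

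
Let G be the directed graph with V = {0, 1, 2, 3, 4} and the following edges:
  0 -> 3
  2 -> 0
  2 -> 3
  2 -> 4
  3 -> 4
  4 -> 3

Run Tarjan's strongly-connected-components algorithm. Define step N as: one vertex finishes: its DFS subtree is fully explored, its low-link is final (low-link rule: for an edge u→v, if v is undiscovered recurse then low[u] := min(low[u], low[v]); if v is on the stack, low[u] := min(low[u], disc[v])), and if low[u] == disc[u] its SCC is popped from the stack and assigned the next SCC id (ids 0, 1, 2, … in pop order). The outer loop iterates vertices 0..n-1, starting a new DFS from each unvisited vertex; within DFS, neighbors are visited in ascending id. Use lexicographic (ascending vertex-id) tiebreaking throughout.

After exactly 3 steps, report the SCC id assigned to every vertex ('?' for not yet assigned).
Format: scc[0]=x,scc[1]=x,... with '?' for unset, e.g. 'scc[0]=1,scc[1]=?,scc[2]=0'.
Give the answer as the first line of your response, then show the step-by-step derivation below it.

scc[0]=1,scc[1]=?,scc[2]=?,scc[3]=0,scc[4]=0

step 1: low=(low[0]=0,low[1]=?,low[2]=?,low[3]=1,low[4]=1); scc=(scc[0]=?,scc[1]=?,scc[2]=?,scc[3]=?,scc[4]=?)
step 2: low=(low[0]=0,low[1]=?,low[2]=?,low[3]=1,low[4]=1); scc=(scc[0]=?,scc[1]=?,scc[2]=?,scc[3]=0,scc[4]=0)
step 3: low=(low[0]=0,low[1]=?,low[2]=?,low[3]=1,low[4]=1); scc=(scc[0]=1,scc[1]=?,scc[2]=?,scc[3]=0,scc[4]=0)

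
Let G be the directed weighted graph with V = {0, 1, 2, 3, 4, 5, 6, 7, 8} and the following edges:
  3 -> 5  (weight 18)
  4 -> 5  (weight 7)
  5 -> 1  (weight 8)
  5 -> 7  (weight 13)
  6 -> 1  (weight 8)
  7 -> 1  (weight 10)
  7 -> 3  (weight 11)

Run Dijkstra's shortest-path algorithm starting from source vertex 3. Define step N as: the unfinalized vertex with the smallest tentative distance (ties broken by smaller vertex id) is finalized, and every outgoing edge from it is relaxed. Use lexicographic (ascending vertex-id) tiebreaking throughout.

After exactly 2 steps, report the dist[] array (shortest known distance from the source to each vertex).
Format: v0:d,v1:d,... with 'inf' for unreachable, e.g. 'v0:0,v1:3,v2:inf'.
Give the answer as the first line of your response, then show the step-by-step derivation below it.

v0:inf,v1:26,v2:inf,v3:0,v4:inf,v5:18,v6:inf,v7:31,v8:inf

step 1: dist = v0:inf,v1:inf,v2:inf,v3:0,v4:inf,v5:18,v6:inf,v7:inf,v8:inf
step 2: dist = v0:inf,v1:26,v2:inf,v3:0,v4:inf,v5:18,v6:inf,v7:31,v8:inf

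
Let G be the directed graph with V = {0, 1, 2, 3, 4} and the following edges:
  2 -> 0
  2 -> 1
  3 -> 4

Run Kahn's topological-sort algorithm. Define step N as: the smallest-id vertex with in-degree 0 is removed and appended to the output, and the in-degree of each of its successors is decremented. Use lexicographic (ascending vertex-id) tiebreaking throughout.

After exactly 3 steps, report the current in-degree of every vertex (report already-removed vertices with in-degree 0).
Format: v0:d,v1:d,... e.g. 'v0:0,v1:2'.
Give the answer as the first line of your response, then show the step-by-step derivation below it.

v0:0,v1:0,v2:0,v3:0,v4:1

step 1: output 2; order=[2]; indeg=(0,0,0,0,1)
step 2: output 0; order=[2,0]; indeg=(0,0,0,0,1)
step 3: output 1; order=[2,0,1]; indeg=(0,0,0,0,1)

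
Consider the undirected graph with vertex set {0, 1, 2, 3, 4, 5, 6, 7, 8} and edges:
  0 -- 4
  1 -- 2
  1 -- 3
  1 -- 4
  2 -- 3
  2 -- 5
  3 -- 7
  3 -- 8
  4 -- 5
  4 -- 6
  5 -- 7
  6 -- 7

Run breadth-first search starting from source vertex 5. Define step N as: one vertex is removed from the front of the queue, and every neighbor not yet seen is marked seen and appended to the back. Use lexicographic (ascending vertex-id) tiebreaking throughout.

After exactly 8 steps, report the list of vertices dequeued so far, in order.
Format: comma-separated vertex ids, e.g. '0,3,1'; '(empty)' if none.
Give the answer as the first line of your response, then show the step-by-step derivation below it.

5,2,4,7,1,3,0,6

step 1: dequeue 5; queue=[2,4,7]; order=5
step 2: dequeue 2; queue=[4,7,1,3]; order=5,2
step 3: dequeue 4; queue=[7,1,3,0,6]; order=5,2,4
step 4: dequeue 7; queue=[1,3,0,6]; order=5,2,4,7
step 5: dequeue 1; queue=[3,0,6]; order=5,2,4,7,1
step 6: dequeue 3; queue=[0,6,8]; order=5,2,4,7,1,3
step 7: dequeue 0; queue=[6,8]; order=5,2,4,7,1,3,0
step 8: dequeue 6; queue=[8]; order=5,2,4,7,1,3,0,6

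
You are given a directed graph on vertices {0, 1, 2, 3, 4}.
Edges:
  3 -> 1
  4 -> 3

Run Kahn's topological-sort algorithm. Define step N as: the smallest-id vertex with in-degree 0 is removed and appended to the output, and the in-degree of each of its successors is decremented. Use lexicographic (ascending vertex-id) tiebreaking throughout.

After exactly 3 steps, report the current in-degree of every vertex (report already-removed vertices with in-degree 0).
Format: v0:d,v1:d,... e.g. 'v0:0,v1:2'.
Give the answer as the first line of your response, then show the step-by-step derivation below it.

v0:0,v1:1,v2:0,v3:0,v4:0

step 1: output 0; order=[0]; indeg=(0,1,0,1,0)
step 2: output 2; order=[0,2]; indeg=(0,1,0,1,0)
step 3: output 4; order=[0,2,4]; indeg=(0,1,0,0,0)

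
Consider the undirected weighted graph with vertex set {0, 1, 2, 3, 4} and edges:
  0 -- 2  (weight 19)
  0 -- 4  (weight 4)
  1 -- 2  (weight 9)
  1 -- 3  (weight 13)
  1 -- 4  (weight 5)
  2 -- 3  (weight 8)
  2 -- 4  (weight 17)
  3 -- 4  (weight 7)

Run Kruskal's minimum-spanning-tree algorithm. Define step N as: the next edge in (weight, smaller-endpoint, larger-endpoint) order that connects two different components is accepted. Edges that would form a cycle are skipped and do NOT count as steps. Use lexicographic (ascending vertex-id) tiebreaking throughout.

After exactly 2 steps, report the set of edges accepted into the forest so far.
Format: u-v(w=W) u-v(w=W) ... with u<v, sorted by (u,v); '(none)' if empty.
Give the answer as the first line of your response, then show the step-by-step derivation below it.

0-4(w=4) 1-4(w=5)

step 1: add edge 0-4 (w=4); MST = {0-4(w=4)}
step 2: add edge 1-4 (w=5); MST = {0-4(w=4) 1-4(w=5)}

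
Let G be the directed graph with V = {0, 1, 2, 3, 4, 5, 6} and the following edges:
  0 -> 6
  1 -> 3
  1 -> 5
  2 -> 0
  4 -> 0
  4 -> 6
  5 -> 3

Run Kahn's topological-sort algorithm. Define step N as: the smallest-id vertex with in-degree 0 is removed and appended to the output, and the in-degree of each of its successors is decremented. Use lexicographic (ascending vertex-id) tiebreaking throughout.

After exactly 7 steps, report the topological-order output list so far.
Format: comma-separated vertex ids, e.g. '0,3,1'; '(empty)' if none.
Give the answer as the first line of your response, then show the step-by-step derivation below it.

1,2,4,0,5,3,6

step 1: output 1; order=[1]; indeg=(2,0,0,1,0,0,2)
step 2: output 2; order=[1,2]; indeg=(1,0,0,1,0,0,2)
step 3: output 4; order=[1,2,4]; indeg=(0,0,0,1,0,0,1)
step 4: output 0; order=[1,2,4,0]; indeg=(0,0,0,1,0,0,0)
step 5: output 5; order=[1,2,4,0,5]; indeg=(0,0,0,0,0,0,0)
step 6: output 3; order=[1,2,4,0,5,3]; indeg=(0,0,0,0,0,0,0)
step 7: output 6; order=[1,2,4,0,5,3,6]; indeg=(0,0,0,0,0,0,0)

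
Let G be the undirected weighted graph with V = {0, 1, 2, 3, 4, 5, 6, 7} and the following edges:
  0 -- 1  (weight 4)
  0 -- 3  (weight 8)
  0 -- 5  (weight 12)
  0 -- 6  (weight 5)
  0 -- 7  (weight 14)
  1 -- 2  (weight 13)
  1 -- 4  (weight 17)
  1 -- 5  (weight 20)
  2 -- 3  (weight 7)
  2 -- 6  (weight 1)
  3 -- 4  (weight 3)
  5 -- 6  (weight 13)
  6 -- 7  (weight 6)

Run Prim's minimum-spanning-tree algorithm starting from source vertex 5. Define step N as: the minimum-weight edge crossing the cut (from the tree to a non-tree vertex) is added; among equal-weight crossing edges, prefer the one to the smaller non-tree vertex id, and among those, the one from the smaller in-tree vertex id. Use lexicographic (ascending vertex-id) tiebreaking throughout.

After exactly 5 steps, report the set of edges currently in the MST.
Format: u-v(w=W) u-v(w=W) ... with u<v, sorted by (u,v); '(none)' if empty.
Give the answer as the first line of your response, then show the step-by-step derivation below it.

0-1(w=4) 0-5(w=12) 0-6(w=5) 2-6(w=1) 6-7(w=6)

step 1: add edge 0-5 (w=12); MST = {0-5(w=12)}
step 2: add edge 0-1 (w=4); MST = {0-1(w=4) 0-5(w=12)}
step 3: add edge 0-6 (w=5); MST = {0-1(w=4) 0-5(w=12) 0-6(w=5)}
step 4: add edge 2-6 (w=1); MST = {0-1(w=4) 0-5(w=12) 0-6(w=5) 2-6(w=1)}
step 5: add edge 6-7 (w=6); MST = {0-1(w=4) 0-5(w=12) 0-6(w=5) 2-6(w=1) 6-7(w=6)}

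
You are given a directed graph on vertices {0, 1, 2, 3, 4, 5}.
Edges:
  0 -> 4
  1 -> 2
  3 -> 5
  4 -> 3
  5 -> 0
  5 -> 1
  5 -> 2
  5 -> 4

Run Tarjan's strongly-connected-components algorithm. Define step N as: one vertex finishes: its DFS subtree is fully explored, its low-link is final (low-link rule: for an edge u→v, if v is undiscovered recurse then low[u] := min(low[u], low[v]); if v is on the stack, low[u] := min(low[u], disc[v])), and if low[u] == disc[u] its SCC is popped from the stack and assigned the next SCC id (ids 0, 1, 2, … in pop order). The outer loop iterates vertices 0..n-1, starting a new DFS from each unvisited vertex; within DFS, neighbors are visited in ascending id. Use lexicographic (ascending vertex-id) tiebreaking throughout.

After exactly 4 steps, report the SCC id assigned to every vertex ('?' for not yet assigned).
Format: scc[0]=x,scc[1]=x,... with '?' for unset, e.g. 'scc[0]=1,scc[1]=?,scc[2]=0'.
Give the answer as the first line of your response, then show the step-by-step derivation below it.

scc[0]=?,scc[1]=1,scc[2]=0,scc[3]=?,scc[4]=?,scc[5]=?

step 1: low=(low[0]=0,low[1]=4,low[2]=5,low[3]=2,low[4]=1,low[5]=0); scc=(scc[0]=?,scc[1]=?,scc[2]=0,scc[3]=?,scc[4]=?,scc[5]=?)
step 2: low=(low[0]=0,low[1]=4,low[2]=5,low[3]=2,low[4]=1,low[5]=0); scc=(scc[0]=?,scc[1]=1,scc[2]=0,scc[3]=?,scc[4]=?,scc[5]=?)
step 3: low=(low[0]=0,low[1]=4,low[2]=5,low[3]=2,low[4]=1,low[5]=0); scc=(scc[0]=?,scc[1]=1,scc[2]=0,scc[3]=?,scc[4]=?,scc[5]=?)
step 4: low=(low[0]=0,low[1]=4,low[2]=5,low[3]=0,low[4]=1,low[5]=0); scc=(scc[0]=?,scc[1]=1,scc[2]=0,scc[3]=?,scc[4]=?,scc[5]=?)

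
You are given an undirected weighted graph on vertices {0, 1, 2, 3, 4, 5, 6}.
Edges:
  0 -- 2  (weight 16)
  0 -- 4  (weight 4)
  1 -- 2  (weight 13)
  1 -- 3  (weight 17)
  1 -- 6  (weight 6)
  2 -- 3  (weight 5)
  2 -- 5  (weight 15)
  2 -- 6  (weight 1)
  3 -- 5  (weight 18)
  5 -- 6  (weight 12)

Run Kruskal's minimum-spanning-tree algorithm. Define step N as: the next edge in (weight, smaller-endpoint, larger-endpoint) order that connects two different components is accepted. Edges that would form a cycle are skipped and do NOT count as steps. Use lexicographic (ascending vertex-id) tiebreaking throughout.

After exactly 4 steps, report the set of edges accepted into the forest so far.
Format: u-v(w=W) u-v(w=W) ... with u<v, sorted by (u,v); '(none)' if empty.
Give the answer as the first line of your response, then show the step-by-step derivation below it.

0-4(w=4) 1-6(w=6) 2-3(w=5) 2-6(w=1)

step 1: add edge 2-6 (w=1); MST = {2-6(w=1)}
step 2: add edge 0-4 (w=4); MST = {0-4(w=4) 2-6(w=1)}
step 3: add edge 2-3 (w=5); MST = {0-4(w=4) 2-3(w=5) 2-6(w=1)}
step 4: add edge 1-6 (w=6); MST = {0-4(w=4) 1-6(w=6) 2-3(w=5) 2-6(w=1)}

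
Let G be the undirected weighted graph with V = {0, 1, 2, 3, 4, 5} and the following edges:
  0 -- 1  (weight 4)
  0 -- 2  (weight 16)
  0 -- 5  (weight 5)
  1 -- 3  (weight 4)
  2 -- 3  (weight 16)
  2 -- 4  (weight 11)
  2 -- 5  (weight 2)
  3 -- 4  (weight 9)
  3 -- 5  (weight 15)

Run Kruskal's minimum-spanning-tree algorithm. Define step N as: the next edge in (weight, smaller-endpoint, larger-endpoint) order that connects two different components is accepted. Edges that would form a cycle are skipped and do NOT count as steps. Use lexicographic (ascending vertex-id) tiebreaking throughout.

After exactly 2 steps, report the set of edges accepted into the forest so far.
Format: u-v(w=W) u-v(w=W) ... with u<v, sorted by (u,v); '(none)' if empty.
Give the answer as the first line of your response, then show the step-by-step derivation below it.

0-1(w=4) 2-5(w=2)

step 1: add edge 2-5 (w=2); MST = {2-5(w=2)}
step 2: add edge 0-1 (w=4); MST = {0-1(w=4) 2-5(w=2)}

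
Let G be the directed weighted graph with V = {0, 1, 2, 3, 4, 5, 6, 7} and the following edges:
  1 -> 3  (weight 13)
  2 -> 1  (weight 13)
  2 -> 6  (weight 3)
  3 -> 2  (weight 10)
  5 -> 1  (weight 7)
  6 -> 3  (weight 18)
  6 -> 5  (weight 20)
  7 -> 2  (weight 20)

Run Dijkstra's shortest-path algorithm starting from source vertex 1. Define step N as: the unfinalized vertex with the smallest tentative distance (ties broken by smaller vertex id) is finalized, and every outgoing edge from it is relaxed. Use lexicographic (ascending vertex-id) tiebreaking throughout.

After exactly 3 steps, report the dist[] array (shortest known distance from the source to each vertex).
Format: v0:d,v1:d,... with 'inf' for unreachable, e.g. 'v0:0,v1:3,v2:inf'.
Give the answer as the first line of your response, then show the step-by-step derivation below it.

v0:inf,v1:0,v2:23,v3:13,v4:inf,v5:inf,v6:26,v7:inf

step 1: dist = v0:inf,v1:0,v2:inf,v3:13,v4:inf,v5:inf,v6:inf,v7:inf
step 2: dist = v0:inf,v1:0,v2:23,v3:13,v4:inf,v5:inf,v6:inf,v7:inf
step 3: dist = v0:inf,v1:0,v2:23,v3:13,v4:inf,v5:inf,v6:26,v7:inf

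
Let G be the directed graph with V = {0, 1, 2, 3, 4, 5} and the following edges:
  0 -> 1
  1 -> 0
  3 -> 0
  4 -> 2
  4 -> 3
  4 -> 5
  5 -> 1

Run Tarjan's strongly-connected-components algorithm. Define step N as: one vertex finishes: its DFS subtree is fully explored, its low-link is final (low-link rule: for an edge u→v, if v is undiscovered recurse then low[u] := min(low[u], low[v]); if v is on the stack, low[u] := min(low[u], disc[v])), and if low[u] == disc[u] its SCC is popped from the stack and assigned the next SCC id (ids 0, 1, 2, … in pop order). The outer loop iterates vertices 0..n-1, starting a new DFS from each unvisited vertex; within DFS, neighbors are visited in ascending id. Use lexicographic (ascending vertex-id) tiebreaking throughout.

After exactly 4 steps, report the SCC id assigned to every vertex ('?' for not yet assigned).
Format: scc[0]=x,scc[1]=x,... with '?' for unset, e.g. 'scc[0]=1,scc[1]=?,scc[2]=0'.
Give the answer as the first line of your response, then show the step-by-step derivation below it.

scc[0]=0,scc[1]=0,scc[2]=1,scc[3]=2,scc[4]=?,scc[5]=?

step 1: low=(low[0]=0,low[1]=0,low[2]=?,low[3]=?,low[4]=?,low[5]=?); scc=(scc[0]=?,scc[1]=?,scc[2]=?,scc[3]=?,scc[4]=?,scc[5]=?)
step 2: low=(low[0]=0,low[1]=0,low[2]=?,low[3]=?,low[4]=?,low[5]=?); scc=(scc[0]=0,scc[1]=0,scc[2]=?,scc[3]=?,scc[4]=?,scc[5]=?)
step 3: low=(low[0]=0,low[1]=0,low[2]=2,low[3]=?,low[4]=?,low[5]=?); scc=(scc[0]=0,scc[1]=0,scc[2]=1,scc[3]=?,scc[4]=?,scc[5]=?)
step 4: low=(low[0]=0,low[1]=0,low[2]=2,low[3]=3,low[4]=?,low[5]=?); scc=(scc[0]=0,scc[1]=0,scc[2]=1,scc[3]=2,scc[4]=?,scc[5]=?)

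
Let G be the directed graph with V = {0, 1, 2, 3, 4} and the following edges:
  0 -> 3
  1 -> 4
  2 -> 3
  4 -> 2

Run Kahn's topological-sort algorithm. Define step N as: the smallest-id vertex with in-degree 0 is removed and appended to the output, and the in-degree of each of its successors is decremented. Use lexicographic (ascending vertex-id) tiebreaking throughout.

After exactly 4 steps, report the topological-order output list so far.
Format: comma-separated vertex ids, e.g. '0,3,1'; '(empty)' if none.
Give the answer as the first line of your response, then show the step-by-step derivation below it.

0,1,4,2

step 1: output 0; order=[0]; indeg=(0,0,1,1,1)
step 2: output 1; order=[0,1]; indeg=(0,0,1,1,0)
step 3: output 4; order=[0,1,4]; indeg=(0,0,0,1,0)
step 4: output 2; order=[0,1,4,2]; indeg=(0,0,0,0,0)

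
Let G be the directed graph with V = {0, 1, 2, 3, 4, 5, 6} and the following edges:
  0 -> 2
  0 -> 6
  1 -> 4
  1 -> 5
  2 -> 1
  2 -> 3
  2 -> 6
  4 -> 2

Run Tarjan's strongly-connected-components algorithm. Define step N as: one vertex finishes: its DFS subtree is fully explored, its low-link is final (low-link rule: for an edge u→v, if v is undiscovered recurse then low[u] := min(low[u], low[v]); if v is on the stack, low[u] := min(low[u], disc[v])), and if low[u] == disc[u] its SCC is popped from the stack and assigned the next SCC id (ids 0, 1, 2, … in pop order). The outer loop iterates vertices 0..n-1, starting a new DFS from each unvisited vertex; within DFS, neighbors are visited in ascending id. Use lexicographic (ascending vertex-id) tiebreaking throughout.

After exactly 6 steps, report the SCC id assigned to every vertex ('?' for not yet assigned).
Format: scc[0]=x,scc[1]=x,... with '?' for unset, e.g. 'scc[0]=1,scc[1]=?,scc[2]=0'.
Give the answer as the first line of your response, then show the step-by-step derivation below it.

scc[0]=?,scc[1]=3,scc[2]=3,scc[3]=1,scc[4]=3,scc[5]=0,scc[6]=2

step 1: low=(low[0]=0,low[1]=2,low[2]=1,low[3]=?,low[4]=1,low[5]=?,low[6]=?); scc=(scc[0]=?,scc[1]=?,scc[2]=?,scc[3]=?,scc[4]=?,scc[5]=?,scc[6]=?)
step 2: low=(low[0]=0,low[1]=1,low[2]=1,low[3]=?,low[4]=1,low[5]=4,low[6]=?); scc=(scc[0]=?,scc[1]=?,scc[2]=?,scc[3]=?,scc[4]=?,scc[5]=0,scc[6]=?)
step 3: low=(low[0]=0,low[1]=1,low[2]=1,low[3]=?,low[4]=1,low[5]=4,low[6]=?); scc=(scc[0]=?,scc[1]=?,scc[2]=?,scc[3]=?,scc[4]=?,scc[5]=0,scc[6]=?)
step 4: low=(low[0]=0,low[1]=1,low[2]=1,low[3]=5,low[4]=1,low[5]=4,low[6]=?); scc=(scc[0]=?,scc[1]=?,scc[2]=?,scc[3]=1,scc[4]=?,scc[5]=0,scc[6]=?)
step 5: low=(low[0]=0,low[1]=1,low[2]=1,low[3]=5,low[4]=1,low[5]=4,low[6]=6); scc=(scc[0]=?,scc[1]=?,scc[2]=?,scc[3]=1,scc[4]=?,scc[5]=0,scc[6]=2)
step 6: low=(low[0]=0,low[1]=1,low[2]=1,low[3]=5,low[4]=1,low[5]=4,low[6]=6); scc=(scc[0]=?,scc[1]=3,scc[2]=3,scc[3]=1,scc[4]=3,scc[5]=0,scc[6]=2)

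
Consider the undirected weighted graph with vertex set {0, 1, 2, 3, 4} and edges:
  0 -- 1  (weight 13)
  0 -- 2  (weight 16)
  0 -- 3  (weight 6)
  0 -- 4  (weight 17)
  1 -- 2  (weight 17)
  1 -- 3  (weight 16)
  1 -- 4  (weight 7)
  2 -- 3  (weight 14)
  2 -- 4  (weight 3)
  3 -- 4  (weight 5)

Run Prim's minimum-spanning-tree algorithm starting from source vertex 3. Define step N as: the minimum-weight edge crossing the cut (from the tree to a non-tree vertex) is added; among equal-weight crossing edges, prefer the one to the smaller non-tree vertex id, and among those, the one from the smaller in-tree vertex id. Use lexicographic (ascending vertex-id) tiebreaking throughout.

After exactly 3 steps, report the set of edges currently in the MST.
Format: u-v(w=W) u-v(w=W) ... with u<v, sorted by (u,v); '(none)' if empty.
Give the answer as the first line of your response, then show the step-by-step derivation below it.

0-3(w=6) 2-4(w=3) 3-4(w=5)

step 1: add edge 3-4 (w=5); MST = {3-4(w=5)}
step 2: add edge 2-4 (w=3); MST = {2-4(w=3) 3-4(w=5)}
step 3: add edge 0-3 (w=6); MST = {0-3(w=6) 2-4(w=3) 3-4(w=5)}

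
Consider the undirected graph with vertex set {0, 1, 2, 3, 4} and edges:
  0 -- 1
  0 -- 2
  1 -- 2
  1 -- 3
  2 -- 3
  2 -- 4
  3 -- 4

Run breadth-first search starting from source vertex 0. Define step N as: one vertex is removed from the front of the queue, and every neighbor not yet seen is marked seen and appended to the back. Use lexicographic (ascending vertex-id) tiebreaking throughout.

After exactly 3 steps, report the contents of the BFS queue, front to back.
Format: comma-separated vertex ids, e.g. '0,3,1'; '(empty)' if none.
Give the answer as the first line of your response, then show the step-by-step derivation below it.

3,4

step 1: dequeue 0; queue=[1,2]; order=0
step 2: dequeue 1; queue=[2,3]; order=0,1
step 3: dequeue 2; queue=[3,4]; order=0,1,2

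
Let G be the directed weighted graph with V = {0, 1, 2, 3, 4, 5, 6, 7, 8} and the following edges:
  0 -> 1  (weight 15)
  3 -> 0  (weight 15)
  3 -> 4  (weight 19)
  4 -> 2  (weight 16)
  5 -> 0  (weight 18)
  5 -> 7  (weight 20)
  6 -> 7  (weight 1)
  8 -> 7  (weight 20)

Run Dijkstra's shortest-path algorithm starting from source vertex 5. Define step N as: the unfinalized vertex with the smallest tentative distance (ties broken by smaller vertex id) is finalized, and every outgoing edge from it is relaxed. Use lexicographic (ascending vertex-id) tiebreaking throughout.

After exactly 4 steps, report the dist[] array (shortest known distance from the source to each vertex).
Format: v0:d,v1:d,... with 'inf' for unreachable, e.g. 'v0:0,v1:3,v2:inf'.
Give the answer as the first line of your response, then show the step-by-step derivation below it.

v0:18,v1:33,v2:inf,v3:inf,v4:inf,v5:0,v6:inf,v7:20,v8:inf

step 1: dist = v0:18,v1:inf,v2:inf,v3:inf,v4:inf,v5:0,v6:inf,v7:20,v8:inf
step 2: dist = v0:18,v1:33,v2:inf,v3:inf,v4:inf,v5:0,v6:inf,v7:20,v8:inf
step 3: dist = v0:18,v1:33,v2:inf,v3:inf,v4:inf,v5:0,v6:inf,v7:20,v8:inf
step 4: dist = v0:18,v1:33,v2:inf,v3:inf,v4:inf,v5:0,v6:inf,v7:20,v8:inf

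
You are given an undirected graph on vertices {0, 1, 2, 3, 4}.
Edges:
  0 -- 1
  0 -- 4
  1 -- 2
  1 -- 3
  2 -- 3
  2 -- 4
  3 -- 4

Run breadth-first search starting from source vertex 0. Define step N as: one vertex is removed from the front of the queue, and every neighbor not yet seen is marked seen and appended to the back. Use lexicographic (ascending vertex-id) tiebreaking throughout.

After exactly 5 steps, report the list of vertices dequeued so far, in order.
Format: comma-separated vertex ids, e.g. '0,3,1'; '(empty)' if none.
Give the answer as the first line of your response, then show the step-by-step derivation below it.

0,1,4,2,3

step 1: dequeue 0; queue=[1,4]; order=0
step 2: dequeue 1; queue=[4,2,3]; order=0,1
step 3: dequeue 4; queue=[2,3]; order=0,1,4
step 4: dequeue 2; queue=[3]; order=0,1,4,2
step 5: dequeue 3; queue=[(empty)]; order=0,1,4,2,3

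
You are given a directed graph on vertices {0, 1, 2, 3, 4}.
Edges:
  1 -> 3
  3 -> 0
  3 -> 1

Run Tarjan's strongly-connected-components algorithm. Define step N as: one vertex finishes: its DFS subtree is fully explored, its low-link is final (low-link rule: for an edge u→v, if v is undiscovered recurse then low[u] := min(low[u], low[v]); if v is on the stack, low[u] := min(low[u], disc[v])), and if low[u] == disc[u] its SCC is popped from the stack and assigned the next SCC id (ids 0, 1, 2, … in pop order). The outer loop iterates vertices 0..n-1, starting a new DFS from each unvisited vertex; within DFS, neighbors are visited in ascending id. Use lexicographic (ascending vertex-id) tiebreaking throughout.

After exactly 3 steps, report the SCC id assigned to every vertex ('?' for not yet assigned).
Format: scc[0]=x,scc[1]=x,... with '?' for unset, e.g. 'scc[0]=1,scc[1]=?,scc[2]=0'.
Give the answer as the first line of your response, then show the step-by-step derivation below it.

scc[0]=0,scc[1]=1,scc[2]=?,scc[3]=1,scc[4]=?

step 1: low=(low[0]=0,low[1]=?,low[2]=?,low[3]=?,low[4]=?); scc=(scc[0]=0,scc[1]=?,scc[2]=?,scc[3]=?,scc[4]=?)
step 2: low=(low[0]=0,low[1]=1,low[2]=?,low[3]=1,low[4]=?); scc=(scc[0]=0,scc[1]=?,scc[2]=?,scc[3]=?,scc[4]=?)
step 3: low=(low[0]=0,low[1]=1,low[2]=?,low[3]=1,low[4]=?); scc=(scc[0]=0,scc[1]=1,scc[2]=?,scc[3]=1,scc[4]=?)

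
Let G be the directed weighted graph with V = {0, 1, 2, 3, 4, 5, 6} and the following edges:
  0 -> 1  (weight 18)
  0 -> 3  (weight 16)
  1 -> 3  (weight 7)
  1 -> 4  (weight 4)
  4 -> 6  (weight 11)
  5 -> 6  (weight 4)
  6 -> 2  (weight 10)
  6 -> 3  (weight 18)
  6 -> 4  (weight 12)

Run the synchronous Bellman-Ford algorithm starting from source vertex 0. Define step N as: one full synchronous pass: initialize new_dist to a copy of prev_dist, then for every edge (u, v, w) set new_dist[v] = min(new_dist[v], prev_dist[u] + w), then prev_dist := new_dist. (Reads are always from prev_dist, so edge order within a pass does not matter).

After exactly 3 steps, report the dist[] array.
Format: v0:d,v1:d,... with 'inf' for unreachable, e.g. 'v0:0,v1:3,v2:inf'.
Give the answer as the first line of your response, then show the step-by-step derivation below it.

v0:0,v1:18,v2:inf,v3:16,v4:22,v5:inf,v6:33

step 1: dist = v0:0,v1:18,v2:inf,v3:16,v4:inf,v5:inf,v6:inf
step 2: dist = v0:0,v1:18,v2:inf,v3:16,v4:22,v5:inf,v6:inf
step 3: dist = v0:0,v1:18,v2:inf,v3:16,v4:22,v5:inf,v6:33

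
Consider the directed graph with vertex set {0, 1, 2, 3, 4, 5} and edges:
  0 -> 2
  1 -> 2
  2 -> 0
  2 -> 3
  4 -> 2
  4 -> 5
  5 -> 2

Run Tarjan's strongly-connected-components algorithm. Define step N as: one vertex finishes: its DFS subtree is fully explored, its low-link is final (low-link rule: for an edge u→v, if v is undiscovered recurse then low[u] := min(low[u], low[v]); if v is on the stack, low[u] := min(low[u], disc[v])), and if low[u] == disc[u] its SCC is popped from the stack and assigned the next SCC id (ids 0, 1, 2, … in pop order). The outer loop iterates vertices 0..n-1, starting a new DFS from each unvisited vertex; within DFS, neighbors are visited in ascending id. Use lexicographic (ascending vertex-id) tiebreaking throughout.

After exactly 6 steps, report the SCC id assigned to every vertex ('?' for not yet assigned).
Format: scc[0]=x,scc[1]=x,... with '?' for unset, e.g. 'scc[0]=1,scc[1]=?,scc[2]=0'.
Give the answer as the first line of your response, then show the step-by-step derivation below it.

scc[0]=1,scc[1]=2,scc[2]=1,scc[3]=0,scc[4]=4,scc[5]=3

step 1: low=(low[0]=0,low[1]=?,low[2]=0,low[3]=2,low[4]=?,low[5]=?); scc=(scc[0]=?,scc[1]=?,scc[2]=?,scc[3]=0,scc[4]=?,scc[5]=?)
step 2: low=(low[0]=0,low[1]=?,low[2]=0,low[3]=2,low[4]=?,low[5]=?); scc=(scc[0]=?,scc[1]=?,scc[2]=?,scc[3]=0,scc[4]=?,scc[5]=?)
step 3: low=(low[0]=0,low[1]=?,low[2]=0,low[3]=2,low[4]=?,low[5]=?); scc=(scc[0]=1,scc[1]=?,scc[2]=1,scc[3]=0,scc[4]=?,scc[5]=?)
step 4: low=(low[0]=0,low[1]=3,low[2]=0,low[3]=2,low[4]=?,low[5]=?); scc=(scc[0]=1,scc[1]=2,scc[2]=1,scc[3]=0,scc[4]=?,scc[5]=?)
step 5: low=(low[0]=0,low[1]=3,low[2]=0,low[3]=2,low[4]=4,low[5]=5); scc=(scc[0]=1,scc[1]=2,scc[2]=1,scc[3]=0,scc[4]=?,scc[5]=3)
step 6: low=(low[0]=0,low[1]=3,low[2]=0,low[3]=2,low[4]=4,low[5]=5); scc=(scc[0]=1,scc[1]=2,scc[2]=1,scc[3]=0,scc[4]=4,scc[5]=3)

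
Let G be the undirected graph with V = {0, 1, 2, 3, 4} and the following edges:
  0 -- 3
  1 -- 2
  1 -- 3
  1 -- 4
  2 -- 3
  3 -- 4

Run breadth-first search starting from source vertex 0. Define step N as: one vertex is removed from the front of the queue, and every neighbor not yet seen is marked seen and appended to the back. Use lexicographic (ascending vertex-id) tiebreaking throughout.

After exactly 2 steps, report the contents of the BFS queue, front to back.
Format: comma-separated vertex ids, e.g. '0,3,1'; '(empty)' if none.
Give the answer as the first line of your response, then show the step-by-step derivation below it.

1,2,4

step 1: dequeue 0; queue=[3]; order=0
step 2: dequeue 3; queue=[1,2,4]; order=0,3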